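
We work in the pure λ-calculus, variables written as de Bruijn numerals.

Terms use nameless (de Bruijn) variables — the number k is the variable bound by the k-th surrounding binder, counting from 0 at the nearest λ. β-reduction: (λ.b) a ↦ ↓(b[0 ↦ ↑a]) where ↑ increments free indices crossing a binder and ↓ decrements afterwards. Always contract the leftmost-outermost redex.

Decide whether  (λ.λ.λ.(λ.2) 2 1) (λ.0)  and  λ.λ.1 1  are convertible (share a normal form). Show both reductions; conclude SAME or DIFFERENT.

Answer: SAME — A ⇓ λ.λ.1 1, B ⇓ λ.λ.1 1

Reduction:
Term A:
  start: (λ.λ.λ.(λ.2) 2 1) (λ.0)
  [1] λ.λ.(λ.2) (λ.0) 1
  [2] λ.λ.1 1

Term B:
  start: λ.λ.1 1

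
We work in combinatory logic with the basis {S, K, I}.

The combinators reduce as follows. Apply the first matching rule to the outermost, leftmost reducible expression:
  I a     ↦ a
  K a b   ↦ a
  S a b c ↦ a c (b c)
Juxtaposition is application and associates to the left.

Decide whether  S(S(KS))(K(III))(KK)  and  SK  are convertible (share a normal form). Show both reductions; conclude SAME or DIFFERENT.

Term A:
  start: S(S(KS))(K(III))(KK)
  step 1: S(KS)(KK)(K(III)(KK))
  step 2: KS(K(III)(KK))(KK(K(III)(KK)))
  step 3: S(KK(K(III)(KK)))
  step 4: SK

Term B:
  start: SK

Answer: SAME — A ⇓ SK, B ⇓ SK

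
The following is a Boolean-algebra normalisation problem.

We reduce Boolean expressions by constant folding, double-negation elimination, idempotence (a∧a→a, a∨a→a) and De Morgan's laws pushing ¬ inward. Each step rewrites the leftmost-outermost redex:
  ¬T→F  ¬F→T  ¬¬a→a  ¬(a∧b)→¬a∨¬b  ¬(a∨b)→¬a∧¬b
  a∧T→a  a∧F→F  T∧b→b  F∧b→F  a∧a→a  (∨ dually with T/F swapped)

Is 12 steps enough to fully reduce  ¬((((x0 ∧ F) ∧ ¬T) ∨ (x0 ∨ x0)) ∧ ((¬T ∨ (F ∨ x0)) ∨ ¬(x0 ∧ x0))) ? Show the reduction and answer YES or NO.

Answer: NO — after 12 steps the term is ¬x0 ∨ ((¬¬T ∧ ¬(F ∨ x0)) ∧ ¬¬(x0 ∧ x0)), not yet normal

Reduction:
  start: ¬((((x0 ∧ F) ∧ ¬T) ∨ (x0 ∨ x0)) ∧ ((¬T ∨ (F ∨ x0)) ∨ ¬(x0 ∧ x0)))
  [1] ¬(((x0 ∧ F) ∧ ¬T) ∨ (x0 ∨ x0)) ∨ ¬((¬T ∨ (F ∨ x0)) ∨ ¬(x0 ∧ x0))
  [2] (¬((x0 ∧ F) ∧ ¬T) ∧ ¬(x0 ∨ x0)) ∨ ¬((¬T ∨ (F ∨ x0)) ∨ ¬(x0 ∧ x0))
  [3] ((¬(x0 ∧ F) ∨ ¬¬T) ∧ ¬(x0 ∨ x0)) ∨ ¬((¬T ∨ (F ∨ x0)) ∨ ¬(x0 ∧ x0))
  [4] (((¬x0 ∨ ¬F) ∨ ¬¬T) ∧ ¬(x0 ∨ x0)) ∨ ¬((¬T ∨ (F ∨ x0)) ∨ ¬(x0 ∧ x0))
  [5] (((¬x0 ∨ T) ∨ ¬¬T) ∧ ¬(x0 ∨ x0)) ∨ ¬((¬T ∨ (F ∨ x0)) ∨ ¬(x0 ∧ x0))
  [6] ((T ∨ ¬¬T) ∧ ¬(x0 ∨ x0)) ∨ ¬((¬T ∨ (F ∨ x0)) ∨ ¬(x0 ∧ x0))
  [7] (T ∧ ¬(x0 ∨ x0)) ∨ ¬((¬T ∨ (F ∨ x0)) ∨ ¬(x0 ∧ x0))
  [8] ¬(x0 ∨ x0) ∨ ¬((¬T ∨ (F ∨ x0)) ∨ ¬(x0 ∧ x0))
  [9] (¬x0 ∧ ¬x0) ∨ ¬((¬T ∨ (F ∨ x0)) ∨ ¬(x0 ∧ x0))
  [10] ¬x0 ∨ ¬((¬T ∨ (F ∨ x0)) ∨ ¬(x0 ∧ x0))
  [11] ¬x0 ∨ (¬(¬T ∨ (F ∨ x0)) ∧ ¬¬(x0 ∧ x0))
  [12] ¬x0 ∨ ((¬¬T ∧ ¬(F ∨ x0)) ∧ ¬¬(x0 ∧ x0))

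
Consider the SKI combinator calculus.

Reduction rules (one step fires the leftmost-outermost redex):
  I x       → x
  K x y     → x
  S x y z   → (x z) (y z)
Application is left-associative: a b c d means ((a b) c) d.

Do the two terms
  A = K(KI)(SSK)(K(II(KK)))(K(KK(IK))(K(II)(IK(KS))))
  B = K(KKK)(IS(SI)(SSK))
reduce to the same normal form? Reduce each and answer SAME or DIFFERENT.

Answer: SAME — A ⇓ K, B ⇓ K

Reduction:
Term A:
  start: K(KI)(SSK)(K(II(KK)))(K(KK(IK))(K(II)(IK(KS))))
  step 1: KI(K(II(KK)))(K(KK(IK))(K(II)(IK(KS))))
  step 2: I(K(KK(IK))(K(II)(IK(KS))))
  step 3: K(KK(IK))(K(II)(IK(KS)))
  step 4: KK(IK)
  step 5: K

Term B:
  start: K(KKK)(IS(SI)(SSK))
  step 1: KKK
  step 2: K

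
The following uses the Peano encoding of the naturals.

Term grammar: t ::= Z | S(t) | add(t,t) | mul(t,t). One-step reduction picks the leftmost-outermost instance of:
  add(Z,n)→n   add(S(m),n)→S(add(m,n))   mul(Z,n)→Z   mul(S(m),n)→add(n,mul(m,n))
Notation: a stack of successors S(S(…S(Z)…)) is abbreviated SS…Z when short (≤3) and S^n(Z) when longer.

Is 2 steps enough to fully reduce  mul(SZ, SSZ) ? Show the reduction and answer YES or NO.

  start: mul(SZ, SSZ)
  →1  add(SSZ, mul(Z, SSZ))
  →2  S(add(SZ, mul(Z, SSZ)))

Answer: NO — after 2 steps the term is S(add(SZ, mul(Z, SSZ))), not yet normal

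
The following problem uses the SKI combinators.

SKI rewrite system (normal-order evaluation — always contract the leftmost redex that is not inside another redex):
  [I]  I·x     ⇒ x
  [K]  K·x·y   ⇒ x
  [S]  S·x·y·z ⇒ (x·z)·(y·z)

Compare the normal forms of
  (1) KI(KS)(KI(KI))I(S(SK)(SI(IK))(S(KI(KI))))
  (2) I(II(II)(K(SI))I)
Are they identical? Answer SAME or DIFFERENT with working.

Answer: DIFFERENT — A ⇓ SI(K(SI)), B ⇓ SI

Derivation:
Term A:
  start: KI(KS)(KI(KI))I(S(SK)(SI(IK))(S(KI(KI))))
  →1  I(KI(KI))I(S(SK)(SI(IK))(S(KI(KI))))
  →2  KI(KI)I(S(SK)(SI(IK))(S(KI(KI))))
  →3  II(S(SK)(SI(IK))(S(KI(KI))))
  →4  I(S(SK)(SI(IK))(S(KI(KI))))
  →5  S(SK)(SI(IK))(S(KI(KI)))
  →6  SK(S(KI(KI)))(SI(IK)(S(KI(KI))))
  →7  K(SI(IK)(S(KI(KI))))(S(KI(KI))(SI(IK)(S(KI(KI)))))
  →8  SI(IK)(S(KI(KI)))
  →9  I(S(KI(KI)))(IK(S(KI(KI))))
  →10  S(KI(KI))(IK(S(KI(KI))))
  →11  SI(IK(S(KI(KI))))
  →12  SI(K(S(KI(KI))))
  →13  SI(K(SI))

Term B:
  start: I(II(II)(K(SI))I)
  →1  II(II)(K(SI))I
  →2  I(II)(K(SI))I
  →3  II(K(SI))I
  →4  I(K(SI))I
  →5  K(SI)I
  →6  SI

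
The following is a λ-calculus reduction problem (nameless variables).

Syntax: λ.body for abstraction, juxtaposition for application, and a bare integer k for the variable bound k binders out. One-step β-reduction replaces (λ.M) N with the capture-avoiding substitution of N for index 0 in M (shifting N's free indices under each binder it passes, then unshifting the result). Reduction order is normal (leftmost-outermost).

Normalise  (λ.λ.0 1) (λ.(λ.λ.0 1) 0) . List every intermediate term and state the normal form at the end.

Answer: normal form = λ.0 (λ.λ.0 1)  (in 2 steps)

Reduction:
  start: (λ.λ.0 1) (λ.(λ.λ.0 1) 0)
  →1  λ.0 (λ.(λ.λ.0 1) 0)
  →2  λ.0 (λ.λ.0 1)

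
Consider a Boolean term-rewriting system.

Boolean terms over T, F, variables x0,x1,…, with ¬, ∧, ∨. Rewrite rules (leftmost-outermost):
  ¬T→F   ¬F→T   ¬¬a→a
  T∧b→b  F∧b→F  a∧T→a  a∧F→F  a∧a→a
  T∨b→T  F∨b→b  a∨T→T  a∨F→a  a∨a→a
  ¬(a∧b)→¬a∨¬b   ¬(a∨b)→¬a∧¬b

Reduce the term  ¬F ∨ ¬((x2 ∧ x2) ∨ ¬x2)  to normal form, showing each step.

Answer: normal form = T  (in 2 steps)

Reduction:
  start: ¬F ∨ ¬((x2 ∧ x2) ∨ ¬x2)
  [1] T ∨ ¬((x2 ∧ x2) ∨ ¬x2)
  [2] T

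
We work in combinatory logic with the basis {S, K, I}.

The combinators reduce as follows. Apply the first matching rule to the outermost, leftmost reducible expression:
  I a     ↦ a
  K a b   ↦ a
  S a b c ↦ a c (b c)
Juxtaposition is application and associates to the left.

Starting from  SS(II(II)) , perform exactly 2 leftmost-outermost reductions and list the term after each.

Answer: after 2 steps: SS(II)

Reduction:
  start: SS(II(II))
  →1  SS(I(II))
  →2  SS(II)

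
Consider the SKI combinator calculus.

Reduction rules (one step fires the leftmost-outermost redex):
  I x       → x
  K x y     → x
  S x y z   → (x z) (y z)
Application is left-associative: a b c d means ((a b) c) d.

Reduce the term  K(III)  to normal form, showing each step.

  start: K(III)
  [1] K(II)
  [2] KI

Answer: normal form = KI  (in 2 steps)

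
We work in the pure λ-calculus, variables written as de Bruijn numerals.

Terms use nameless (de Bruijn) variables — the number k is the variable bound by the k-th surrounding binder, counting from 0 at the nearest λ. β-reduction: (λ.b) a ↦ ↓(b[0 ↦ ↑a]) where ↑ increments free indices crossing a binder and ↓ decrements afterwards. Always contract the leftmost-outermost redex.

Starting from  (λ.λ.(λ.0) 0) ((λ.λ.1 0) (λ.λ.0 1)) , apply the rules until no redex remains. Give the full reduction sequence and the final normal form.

  start: (λ.λ.(λ.0) 0) ((λ.λ.1 0) (λ.λ.0 1))
  →1  λ.(λ.0) 0
  →2  λ.0

Answer: normal form = λ.0  (in 2 steps)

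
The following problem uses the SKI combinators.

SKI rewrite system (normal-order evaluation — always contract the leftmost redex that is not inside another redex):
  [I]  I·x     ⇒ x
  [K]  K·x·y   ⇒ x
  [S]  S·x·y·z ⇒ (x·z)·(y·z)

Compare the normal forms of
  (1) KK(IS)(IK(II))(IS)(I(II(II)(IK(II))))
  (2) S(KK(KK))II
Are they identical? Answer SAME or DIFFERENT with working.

Answer: SAME — A ⇓ I, B ⇓ I

Derivation:
Term A:
  start: KK(IS)(IK(II))(IS)(I(II(II)(IK(II))))
  [1] K(IK(II))(IS)(I(II(II)(IK(II))))
  [2] IK(II)(I(II(II)(IK(II))))
  [3] K(II)(I(II(II)(IK(II))))
  [4] II
  [5] I

Term B:
  start: S(KK(KK))II
  [1] KK(KK)I(II)
  [2] KI(II)
  [3] I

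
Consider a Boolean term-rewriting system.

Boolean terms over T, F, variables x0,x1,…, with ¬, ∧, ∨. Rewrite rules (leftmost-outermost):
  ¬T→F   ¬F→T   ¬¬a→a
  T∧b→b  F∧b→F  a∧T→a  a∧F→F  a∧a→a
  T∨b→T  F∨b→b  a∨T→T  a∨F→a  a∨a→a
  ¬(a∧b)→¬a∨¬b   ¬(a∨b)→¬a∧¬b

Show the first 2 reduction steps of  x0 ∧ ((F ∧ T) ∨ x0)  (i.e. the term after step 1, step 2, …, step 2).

  start: x0 ∧ ((F ∧ T) ∨ x0)
  →1  x0 ∧ (F ∨ x0)
  →2  x0 ∧ x0

Answer: after 2 steps: x0 ∧ x0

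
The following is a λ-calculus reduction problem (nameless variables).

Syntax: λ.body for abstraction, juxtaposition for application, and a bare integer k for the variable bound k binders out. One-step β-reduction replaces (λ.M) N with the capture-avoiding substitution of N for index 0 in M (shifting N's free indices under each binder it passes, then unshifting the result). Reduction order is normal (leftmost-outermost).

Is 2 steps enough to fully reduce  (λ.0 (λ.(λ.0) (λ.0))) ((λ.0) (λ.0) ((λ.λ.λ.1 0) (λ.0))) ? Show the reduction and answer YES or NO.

  start: (λ.0 (λ.(λ.0) (λ.0))) ((λ.0) (λ.0) ((λ.λ.λ.1 0) (λ.0)))
  [1] (λ.0) (λ.0) ((λ.λ.λ.1 0) (λ.0)) (λ.(λ.0) (λ.0))
  [2] (λ.0) ((λ.λ.λ.1 0) (λ.0)) (λ.(λ.0) (λ.0))

Answer: NO — after 2 steps the term is (λ.0) ((λ.λ.λ.1 0) (λ.0)) (λ.(λ.0) (λ.0)), not yet normal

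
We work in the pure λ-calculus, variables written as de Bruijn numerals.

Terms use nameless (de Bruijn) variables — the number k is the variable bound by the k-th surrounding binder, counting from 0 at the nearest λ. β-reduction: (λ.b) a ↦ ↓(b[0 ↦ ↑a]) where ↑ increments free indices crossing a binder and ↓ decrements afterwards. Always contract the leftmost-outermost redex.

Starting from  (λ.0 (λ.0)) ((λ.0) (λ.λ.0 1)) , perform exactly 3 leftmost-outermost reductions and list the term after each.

Answer: after 3 steps: λ.0 (λ.0)

Working:
  start: (λ.0 (λ.0)) ((λ.0) (λ.λ.0 1))
  →1  (λ.0) (λ.λ.0 1) (λ.0)
  →2  (λ.λ.0 1) (λ.0)
  →3  λ.0 (λ.0)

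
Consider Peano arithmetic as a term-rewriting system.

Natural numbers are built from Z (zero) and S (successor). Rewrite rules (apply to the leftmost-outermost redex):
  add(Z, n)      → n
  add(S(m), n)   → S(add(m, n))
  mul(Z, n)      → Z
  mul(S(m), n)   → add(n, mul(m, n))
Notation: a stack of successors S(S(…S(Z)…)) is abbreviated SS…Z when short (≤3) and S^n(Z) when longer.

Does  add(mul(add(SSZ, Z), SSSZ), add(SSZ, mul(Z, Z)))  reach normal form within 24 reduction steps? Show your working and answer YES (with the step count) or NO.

  start: add(mul(add(SSZ, Z), SSSZ), add(SSZ, mul(Z, Z)))
  step 1: add(mul(S(add(SZ, Z)), SSSZ), add(SSZ, mul(Z, Z)))
  step 2: add(add(SSSZ, mul(add(SZ, Z), SSSZ)), add(SSZ, mul(Z, Z)))
  step 3: add(S(add(SSZ, mul(add(SZ, Z), SSSZ))), add(SSZ, mul(Z, Z)))
  step 4: S(add(add(SSZ, mul(add(SZ, Z), SSSZ)), add(SSZ, mul(Z, Z))))
  step 5: S(add(S(add(SZ, mul(add(SZ, Z), SSSZ))), add(SSZ, mul(Z, Z))))
  step 6: S(S(add(add(SZ, mul(add(SZ, Z), SSSZ)), add(SSZ, mul(Z, Z)))))
  step 7: S(S(add(S(add(Z, mul(add(SZ, Z), SSSZ))), add(SSZ, mul(Z, Z)))))
  step 8: S(S(S(add(add(Z, mul(add(SZ, Z), SSSZ)), add(SSZ, mul(Z, Z))))))
  step 9: S(S(S(add(mul(add(SZ, Z), SSSZ), add(SSZ, mul(Z, Z))))))
  step 10: S(S(S(add(mul(S(add(Z, Z)), SSSZ), add(SSZ, mul(Z, Z))))))
  step 11: S(S(S(add(add(SSSZ, mul(add(Z, Z), SSSZ)), add(SSZ, mul(Z, Z))))))
  step 12: S(S(S(add(S(add(SSZ, mul(add(Z, Z), SSSZ))), add(SSZ, mul(Z, Z))))))
  step 13: S(S(S(S(add(add(SSZ, mul(add(Z, Z), SSSZ)), add(SSZ, mul(Z, Z)))))))
  step 14: S(S(S(S(add(S(add(SZ, mul(add(Z, Z), SSSZ))), add(SSZ, mul(Z, Z)))))))
  step 15: S(S(S(S(S(add(add(SZ, mul(add(Z, Z), SSSZ)), add(SSZ, mul(Z, Z))))))))
  step 16: S(S(S(S(S(add(S(add(Z, mul(add(Z, Z), SSSZ))), add(SSZ, mul(Z, Z))))))))
  step 17: S(S(S(S(S(S(add(add(Z, mul(add(Z, Z), SSSZ)), add(SSZ, mul(Z, Z)))))))))
  step 18: S(S(S(S(S(S(add(mul(add(Z, Z), SSSZ), add(SSZ, mul(Z, Z)))))))))
  step 19: S(S(S(S(S(S(add(mul(Z, SSSZ), add(SSZ, mul(Z, Z)))))))))
  step 20: S(S(S(S(S(S(add(Z, add(SSZ, mul(Z, Z)))))))))
  step 21: S(S(S(S(S(S(add(SSZ, mul(Z, Z))))))))
  step 22: S(S(S(S(S(S(S(add(SZ, mul(Z, Z)))))))))
  step 23: S(S(S(S(S(S(S(S(add(Z, mul(Z, Z))))))))))
  step 24: S(S(S(S(S(S(S(S(mul(Z, Z)))))))))

Answer: NO — after 24 steps the term is S(S(S(S(S(S(S(S(mul(Z, Z))))))))), not yet normal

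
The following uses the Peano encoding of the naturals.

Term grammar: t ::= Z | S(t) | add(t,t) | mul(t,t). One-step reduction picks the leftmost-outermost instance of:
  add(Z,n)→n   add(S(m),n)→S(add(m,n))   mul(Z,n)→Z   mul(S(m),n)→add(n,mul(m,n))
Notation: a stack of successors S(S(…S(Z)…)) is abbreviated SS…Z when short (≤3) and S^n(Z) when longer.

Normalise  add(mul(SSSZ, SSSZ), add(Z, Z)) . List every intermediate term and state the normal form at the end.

  start: add(mul(SSSZ, SSSZ), add(Z, Z))
  →1  add(add(SSSZ, mul(SSZ, SSSZ)), add(Z, Z))
  →2  add(S(add(SSZ, mul(SSZ, SSSZ))), add(Z, Z))
  →3  S(add(add(SSZ, mul(SSZ, SSSZ)), add(Z, Z)))
  →4  S(add(S(add(SZ, mul(SSZ, SSSZ))), add(Z, Z)))
  →5  S(S(add(add(SZ, mul(SSZ, SSSZ)), add(Z, Z))))
  →6  S(S(add(S(add(Z, mul(SSZ, SSSZ))), add(Z, Z))))
  →7  S(S(S(add(add(Z, mul(SSZ, SSSZ)), add(Z, Z)))))
  →8  S(S(S(add(mul(SSZ, SSSZ), add(Z, Z)))))
  →9  S(S(S(add(add(SSSZ, mul(SZ, SSSZ)), add(Z, Z)))))
  →10  S(S(S(add(S(add(SSZ, mul(SZ, SSSZ))), add(Z, Z)))))
  →11  S(S(S(S(add(add(SSZ, mul(SZ, SSSZ)), add(Z, Z))))))
  →12  S(S(S(S(add(S(add(SZ, mul(SZ, SSSZ))), add(Z, Z))))))
  →13  S(S(S(S(S(add(add(SZ, mul(SZ, SSSZ)), add(Z, Z)))))))
  →14  S(S(S(S(S(add(S(add(Z, mul(SZ, SSSZ))), add(Z, Z)))))))
  →15  S(S(S(S(S(S(add(add(Z, mul(SZ, SSSZ)), add(Z, Z))))))))
  →16  S(S(S(S(S(S(add(mul(SZ, SSSZ), add(Z, Z))))))))
  →17  S(S(S(S(S(S(add(add(SSSZ, mul(Z, SSSZ)), add(Z, Z))))))))
  →18  S(S(S(S(S(S(add(S(add(SSZ, mul(Z, SSSZ))), add(Z, Z))))))))
  →19  S(S(S(S(S(S(S(add(add(SSZ, mul(Z, SSSZ)), add(Z, Z)))))))))
  →20  S(S(S(S(S(S(S(add(S(add(SZ, mul(Z, SSSZ))), add(Z, Z)))))))))
  →21  S(S(S(S(S(S(S(S(add(add(SZ, mul(Z, SSSZ)), add(Z, Z))))))))))
  →22  S(S(S(S(S(S(S(S(add(S(add(Z, mul(Z, SSSZ))), add(Z, Z))))))))))
  →23  S(S(S(S(S(S(S(S(S(add(add(Z, mul(Z, SSSZ)), add(Z, Z)))))))))))
  →24  S(S(S(S(S(S(S(S(S(add(mul(Z, SSSZ), add(Z, Z)))))))))))
  →25  S(S(S(S(S(S(S(S(S(add(Z, add(Z, Z)))))))))))
  →26  S(S(S(S(S(S(S(S(S(add(Z, Z))))))))))
  →27  S^9(Z)

Answer: normal form = S^9(Z)  (in 27 steps)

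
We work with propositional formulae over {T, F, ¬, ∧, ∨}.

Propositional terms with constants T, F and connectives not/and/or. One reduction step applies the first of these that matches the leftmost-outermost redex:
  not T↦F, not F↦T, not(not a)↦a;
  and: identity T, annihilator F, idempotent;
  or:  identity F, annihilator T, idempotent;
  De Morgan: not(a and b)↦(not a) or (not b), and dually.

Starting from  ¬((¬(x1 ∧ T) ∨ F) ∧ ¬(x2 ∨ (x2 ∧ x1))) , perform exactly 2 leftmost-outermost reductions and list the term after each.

  start: ¬((¬(x1 ∧ T) ∨ F) ∧ ¬(x2 ∨ (x2 ∧ x1)))
  →1  ¬(¬(x1 ∧ T) ∨ F) ∨ ¬¬(x2 ∨ (x2 ∧ x1))
  →2  (¬¬(x1 ∧ T) ∧ ¬F) ∨ ¬¬(x2 ∨ (x2 ∧ x1))

Answer: after 2 steps: (¬¬(x1 ∧ T) ∧ ¬F) ∨ ¬¬(x2 ∨ (x2 ∧ x1))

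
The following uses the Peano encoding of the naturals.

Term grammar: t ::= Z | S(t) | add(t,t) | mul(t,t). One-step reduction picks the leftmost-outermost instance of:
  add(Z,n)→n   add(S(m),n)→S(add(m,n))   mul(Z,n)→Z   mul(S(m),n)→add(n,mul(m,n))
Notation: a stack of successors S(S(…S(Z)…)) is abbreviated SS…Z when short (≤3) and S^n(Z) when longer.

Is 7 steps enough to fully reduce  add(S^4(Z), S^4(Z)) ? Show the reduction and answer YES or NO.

  start: add(S^4(Z), S^4(Z))
  [1] S(add(SSSZ, S^4(Z)))
  [2] S(S(add(SSZ, S^4(Z))))
  [3] S(S(S(add(SZ, S^4(Z)))))
  [4] S(S(S(S(add(Z, S^4(Z))))))
  [5] S^8(Z)

Answer: YES — reaches normal form S^8(Z) in 5 ≤ 7 steps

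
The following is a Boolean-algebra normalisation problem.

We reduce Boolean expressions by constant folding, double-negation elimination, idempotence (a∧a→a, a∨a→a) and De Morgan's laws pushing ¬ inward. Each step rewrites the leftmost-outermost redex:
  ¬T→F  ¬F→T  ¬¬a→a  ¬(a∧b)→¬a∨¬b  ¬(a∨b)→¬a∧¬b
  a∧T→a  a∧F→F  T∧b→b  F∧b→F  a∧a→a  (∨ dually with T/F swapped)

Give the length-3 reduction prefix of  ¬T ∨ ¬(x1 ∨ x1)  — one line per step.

Answer: after 3 steps: ¬x1 ∧ ¬x1

Derivation:
  start: ¬T ∨ ¬(x1 ∨ x1)
  step 1: F ∨ ¬(x1 ∨ x1)
  step 2: ¬(x1 ∨ x1)
  step 3: ¬x1 ∧ ¬x1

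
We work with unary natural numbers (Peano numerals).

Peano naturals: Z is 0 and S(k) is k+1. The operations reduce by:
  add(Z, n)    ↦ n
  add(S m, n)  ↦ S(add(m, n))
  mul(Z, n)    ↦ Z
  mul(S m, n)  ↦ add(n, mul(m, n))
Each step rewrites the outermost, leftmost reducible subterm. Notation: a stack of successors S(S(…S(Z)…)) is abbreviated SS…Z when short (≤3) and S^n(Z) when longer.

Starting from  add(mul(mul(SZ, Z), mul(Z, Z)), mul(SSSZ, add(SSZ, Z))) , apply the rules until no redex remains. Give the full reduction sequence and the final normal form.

  start: add(mul(mul(SZ, Z), mul(Z, Z)), mul(SSSZ, add(SSZ, Z)))
  →1  add(mul(add(Z, mul(Z, Z)), mul(Z, Z)), mul(SSSZ, add(SSZ, Z)))
  →2  add(mul(mul(Z, Z), mul(Z, Z)), mul(SSSZ, add(SSZ, Z)))
  →3  add(mul(Z, mul(Z, Z)), mul(SSSZ, add(SSZ, Z)))
  →4  add(Z, mul(SSSZ, add(SSZ, Z)))
  →5  mul(SSSZ, add(SSZ, Z))
  →6  add(add(SSZ, Z), mul(SSZ, add(SSZ, Z)))
  →7  add(S(add(SZ, Z)), mul(SSZ, add(SSZ, Z)))
  →8  S(add(add(SZ, Z), mul(SSZ, add(SSZ, Z))))
  →9  S(add(S(add(Z, Z)), mul(SSZ, add(SSZ, Z))))
  →10  S(S(add(add(Z, Z), mul(SSZ, add(SSZ, Z)))))
  →11  S(S(add(Z, mul(SSZ, add(SSZ, Z)))))
  →12  S(S(mul(SSZ, add(SSZ, Z))))
  →13  S(S(add(add(SSZ, Z), mul(SZ, add(SSZ, Z)))))
  →14  S(S(add(S(add(SZ, Z)), mul(SZ, add(SSZ, Z)))))
  →15  S(S(S(add(add(SZ, Z), mul(SZ, add(SSZ, Z))))))
  →16  S(S(S(add(S(add(Z, Z)), mul(SZ, add(SSZ, Z))))))
  →17  S(S(S(S(add(add(Z, Z), mul(SZ, add(SSZ, Z)))))))
  →18  S(S(S(S(add(Z, mul(SZ, add(SSZ, Z)))))))
  →19  S(S(S(S(mul(SZ, add(SSZ, Z))))))
  →20  S(S(S(S(add(add(SSZ, Z), mul(Z, add(SSZ, Z)))))))
  →21  S(S(S(S(add(S(add(SZ, Z)), mul(Z, add(SSZ, Z)))))))
  →22  S(S(S(S(S(add(add(SZ, Z), mul(Z, add(SSZ, Z))))))))
  →23  S(S(S(S(S(add(S(add(Z, Z)), mul(Z, add(SSZ, Z))))))))
  →24  S(S(S(S(S(S(add(add(Z, Z), mul(Z, add(SSZ, Z)))))))))
  →25  S(S(S(S(S(S(add(Z, mul(Z, add(SSZ, Z)))))))))
  →26  S(S(S(S(S(S(mul(Z, add(SSZ, Z))))))))
  →27  S^6(Z)

Answer: normal form = S^6(Z)  (in 27 steps)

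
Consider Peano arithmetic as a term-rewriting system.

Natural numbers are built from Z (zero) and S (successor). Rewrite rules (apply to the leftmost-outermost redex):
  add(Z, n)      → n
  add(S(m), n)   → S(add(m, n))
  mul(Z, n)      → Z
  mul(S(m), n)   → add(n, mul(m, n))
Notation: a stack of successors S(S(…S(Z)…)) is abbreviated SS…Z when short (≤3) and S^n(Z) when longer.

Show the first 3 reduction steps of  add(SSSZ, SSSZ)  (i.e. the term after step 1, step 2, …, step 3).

Answer: after 3 steps: S(S(S(add(Z, SSSZ))))

Working:
  start: add(SSSZ, SSSZ)
  →1  S(add(SSZ, SSSZ))
  →2  S(S(add(SZ, SSSZ)))
  →3  S(S(S(add(Z, SSSZ))))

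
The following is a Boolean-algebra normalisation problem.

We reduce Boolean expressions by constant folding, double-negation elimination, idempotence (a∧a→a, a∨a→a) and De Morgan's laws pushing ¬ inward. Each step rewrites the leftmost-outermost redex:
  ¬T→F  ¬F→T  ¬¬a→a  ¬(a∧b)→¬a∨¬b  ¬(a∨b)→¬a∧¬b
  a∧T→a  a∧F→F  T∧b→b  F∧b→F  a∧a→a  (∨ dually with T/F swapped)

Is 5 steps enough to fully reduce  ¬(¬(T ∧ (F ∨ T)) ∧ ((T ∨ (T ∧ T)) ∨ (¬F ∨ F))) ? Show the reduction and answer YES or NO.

  start: ¬(¬(T ∧ (F ∨ T)) ∧ ((T ∨ (T ∧ T)) ∨ (¬F ∨ F)))
  →1  ¬¬(T ∧ (F ∨ T)) ∨ ¬((T ∨ (T ∧ T)) ∨ (¬F ∨ F))
  →2  (T ∧ (F ∨ T)) ∨ ¬((T ∨ (T ∧ T)) ∨ (¬F ∨ F))
  →3  (F ∨ T) ∨ ¬((T ∨ (T ∧ T)) ∨ (¬F ∨ F))
  →4  T ∨ ¬((T ∨ (T ∧ T)) ∨ (¬F ∨ F))
  →5  T

Answer: YES — reaches normal form T in 5 ≤ 5 steps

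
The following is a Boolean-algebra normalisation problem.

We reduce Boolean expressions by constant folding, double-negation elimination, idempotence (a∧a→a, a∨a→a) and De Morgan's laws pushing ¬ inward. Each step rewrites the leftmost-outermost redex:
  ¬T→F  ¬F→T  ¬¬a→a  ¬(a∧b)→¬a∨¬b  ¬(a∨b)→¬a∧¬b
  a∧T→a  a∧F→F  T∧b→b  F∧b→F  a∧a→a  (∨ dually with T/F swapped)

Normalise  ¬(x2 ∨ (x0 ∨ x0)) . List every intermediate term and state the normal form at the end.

  start: ¬(x2 ∨ (x0 ∨ x0))
  →1  ¬x2 ∧ ¬(x0 ∨ x0)
  →2  ¬x2 ∧ (¬x0 ∧ ¬x0)
  →3  ¬x2 ∧ ¬x0

Answer: normal form = ¬x2 ∧ ¬x0  (in 3 steps)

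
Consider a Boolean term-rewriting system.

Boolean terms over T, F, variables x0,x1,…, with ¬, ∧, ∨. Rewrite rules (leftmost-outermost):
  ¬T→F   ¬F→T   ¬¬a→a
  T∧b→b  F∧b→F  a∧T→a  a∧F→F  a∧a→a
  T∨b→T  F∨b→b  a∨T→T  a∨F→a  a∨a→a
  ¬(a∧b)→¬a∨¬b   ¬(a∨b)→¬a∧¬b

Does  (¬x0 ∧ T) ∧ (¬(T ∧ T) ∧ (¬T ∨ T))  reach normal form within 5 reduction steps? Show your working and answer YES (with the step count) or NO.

Answer: NO — after 5 steps the term is ¬x0 ∧ F, not yet normal

Reduction:
  start: (¬x0 ∧ T) ∧ (¬(T ∧ T) ∧ (¬T ∨ T))
  →1  ¬x0 ∧ (¬(T ∧ T) ∧ (¬T ∨ T))
  →2  ¬x0 ∧ ((¬T ∨ ¬T) ∧ (¬T ∨ T))
  →3  ¬x0 ∧ (¬T ∧ (¬T ∨ T))
  →4  ¬x0 ∧ (F ∧ (¬T ∨ T))
  →5  ¬x0 ∧ F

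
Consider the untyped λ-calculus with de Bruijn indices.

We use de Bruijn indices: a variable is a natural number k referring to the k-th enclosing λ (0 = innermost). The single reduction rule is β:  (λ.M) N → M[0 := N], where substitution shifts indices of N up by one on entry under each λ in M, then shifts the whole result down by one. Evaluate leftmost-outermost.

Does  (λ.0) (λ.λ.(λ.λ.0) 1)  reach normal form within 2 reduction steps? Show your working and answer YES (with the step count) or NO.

Answer: YES — reaches normal form λ.λ.λ.0 in 2 ≤ 2 steps

Reduction:
  start: (λ.0) (λ.λ.(λ.λ.0) 1)
  step 1: λ.λ.(λ.λ.0) 1
  step 2: λ.λ.λ.0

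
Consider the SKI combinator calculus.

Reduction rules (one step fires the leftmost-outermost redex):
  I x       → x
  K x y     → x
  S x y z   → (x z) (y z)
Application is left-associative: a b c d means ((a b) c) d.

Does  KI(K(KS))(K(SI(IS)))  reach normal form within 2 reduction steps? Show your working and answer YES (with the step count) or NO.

Answer: NO — after 2 steps the term is K(SI(IS)), not yet normal

Reduction:
  start: KI(K(KS))(K(SI(IS)))
  step 1: I(K(SI(IS)))
  step 2: K(SI(IS))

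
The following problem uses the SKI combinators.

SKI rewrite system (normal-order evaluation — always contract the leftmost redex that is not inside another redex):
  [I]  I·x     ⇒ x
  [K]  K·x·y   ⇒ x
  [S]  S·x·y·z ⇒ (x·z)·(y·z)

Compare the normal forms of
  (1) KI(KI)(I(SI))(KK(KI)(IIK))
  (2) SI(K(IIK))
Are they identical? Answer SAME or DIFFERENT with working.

Term A:
  start: KI(KI)(I(SI))(KK(KI)(IIK))
  [1] I(I(SI))(KK(KI)(IIK))
  [2] I(SI)(KK(KI)(IIK))
  [3] SI(KK(KI)(IIK))
  [4] SI(K(IIK))
  [5] SI(K(IK))
  [6] SI(KK)

Term B:
  start: SI(K(IIK))
  [1] SI(K(IK))
  [2] SI(KK)

Answer: SAME — A ⇓ SI(KK), B ⇓ SI(KK)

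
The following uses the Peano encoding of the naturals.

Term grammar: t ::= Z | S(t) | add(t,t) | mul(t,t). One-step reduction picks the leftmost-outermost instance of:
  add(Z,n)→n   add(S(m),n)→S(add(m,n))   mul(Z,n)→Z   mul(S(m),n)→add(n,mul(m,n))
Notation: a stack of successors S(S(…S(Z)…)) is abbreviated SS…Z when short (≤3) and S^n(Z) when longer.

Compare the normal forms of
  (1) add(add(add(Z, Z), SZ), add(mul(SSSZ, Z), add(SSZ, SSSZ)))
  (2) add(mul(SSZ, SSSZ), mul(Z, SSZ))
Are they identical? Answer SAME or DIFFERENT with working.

Answer: SAME — A ⇓ S^6(Z), B ⇓ S^6(Z)

Working:
Term A:
  start: add(add(add(Z, Z), SZ), add(mul(SSSZ, Z), add(SSZ, SSSZ)))
  step 1: add(add(Z, SZ), add(mul(SSSZ, Z), add(SSZ, SSSZ)))
  step 2: add(SZ, add(mul(SSSZ, Z), add(SSZ, SSSZ)))
  step 3: S(add(Z, add(mul(SSSZ, Z), add(SSZ, SSSZ))))
  step 4: S(add(mul(SSSZ, Z), add(SSZ, SSSZ)))
  step 5: S(add(add(Z, mul(SSZ, Z)), add(SSZ, SSSZ)))
  step 6: S(add(mul(SSZ, Z), add(SSZ, SSSZ)))
  step 7: S(add(add(Z, mul(SZ, Z)), add(SSZ, SSSZ)))
  step 8: S(add(mul(SZ, Z), add(SSZ, SSSZ)))
  step 9: S(add(add(Z, mul(Z, Z)), add(SSZ, SSSZ)))
  step 10: S(add(mul(Z, Z), add(SSZ, SSSZ)))
  step 11: S(add(Z, add(SSZ, SSSZ)))
  step 12: S(add(SSZ, SSSZ))
  step 13: S(S(add(SZ, SSSZ)))
  step 14: S(S(S(add(Z, SSSZ))))
  step 15: S^6(Z)

Term B:
  start: add(mul(SSZ, SSSZ), mul(Z, SSZ))
  step 1: add(add(SSSZ, mul(SZ, SSSZ)), mul(Z, SSZ))
  step 2: add(S(add(SSZ, mul(SZ, SSSZ))), mul(Z, SSZ))
  step 3: S(add(add(SSZ, mul(SZ, SSSZ)), mul(Z, SSZ)))
  step 4: S(add(S(add(SZ, mul(SZ, SSSZ))), mul(Z, SSZ)))
  step 5: S(S(add(add(SZ, mul(SZ, SSSZ)), mul(Z, SSZ))))
  step 6: S(S(add(S(add(Z, mul(SZ, SSSZ))), mul(Z, SSZ))))
  step 7: S(S(S(add(add(Z, mul(SZ, SSSZ)), mul(Z, SSZ)))))
  step 8: S(S(S(add(mul(SZ, SSSZ), mul(Z, SSZ)))))
  step 9: S(S(S(add(add(SSSZ, mul(Z, SSSZ)), mul(Z, SSZ)))))
  step 10: S(S(S(add(S(add(SSZ, mul(Z, SSSZ))), mul(Z, SSZ)))))
  step 11: S(S(S(S(add(add(SSZ, mul(Z, SSSZ)), mul(Z, SSZ))))))
  step 12: S(S(S(S(add(S(add(SZ, mul(Z, SSSZ))), mul(Z, SSZ))))))
  step 13: S(S(S(S(S(add(add(SZ, mul(Z, SSSZ)), mul(Z, SSZ)))))))
  step 14: S(S(S(S(S(add(S(add(Z, mul(Z, SSSZ))), mul(Z, SSZ)))))))
  step 15: S(S(S(S(S(S(add(add(Z, mul(Z, SSSZ)), mul(Z, SSZ))))))))
  step 16: S(S(S(S(S(S(add(mul(Z, SSSZ), mul(Z, SSZ))))))))
  step 17: S(S(S(S(S(S(add(Z, mul(Z, SSZ))))))))
  step 18: S(S(S(S(S(S(mul(Z, SSZ)))))))
  step 19: S^6(Z)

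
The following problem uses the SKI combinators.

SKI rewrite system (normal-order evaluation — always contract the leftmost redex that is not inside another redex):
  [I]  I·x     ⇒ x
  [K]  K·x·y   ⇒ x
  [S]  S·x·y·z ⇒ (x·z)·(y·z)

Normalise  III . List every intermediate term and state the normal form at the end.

Answer: normal form = I  (in 2 steps)

Derivation:
  start: III
  [1] II
  [2] I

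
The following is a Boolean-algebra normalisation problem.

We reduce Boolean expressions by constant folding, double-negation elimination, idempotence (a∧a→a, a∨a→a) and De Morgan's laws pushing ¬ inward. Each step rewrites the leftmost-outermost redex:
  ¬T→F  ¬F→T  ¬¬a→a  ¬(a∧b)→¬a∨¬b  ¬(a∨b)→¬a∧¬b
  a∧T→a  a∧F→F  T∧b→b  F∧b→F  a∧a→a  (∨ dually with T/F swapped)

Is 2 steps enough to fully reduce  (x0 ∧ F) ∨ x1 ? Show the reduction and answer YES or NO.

  start: (x0 ∧ F) ∨ x1
  [1] F ∨ x1
  [2] x1

Answer: YES — reaches normal form x1 in 2 ≤ 2 steps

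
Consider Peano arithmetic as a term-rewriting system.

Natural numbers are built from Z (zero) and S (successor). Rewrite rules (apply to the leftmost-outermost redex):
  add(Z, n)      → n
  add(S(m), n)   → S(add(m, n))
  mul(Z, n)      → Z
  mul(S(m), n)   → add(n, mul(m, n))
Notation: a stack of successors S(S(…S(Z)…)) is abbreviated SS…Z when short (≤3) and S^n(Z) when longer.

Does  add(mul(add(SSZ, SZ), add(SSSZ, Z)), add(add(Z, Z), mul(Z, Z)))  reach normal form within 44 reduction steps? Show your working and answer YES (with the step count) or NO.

Answer: YES — reaches normal form S^9(Z) in 44 ≤ 44 steps

Reduction:
  start: add(mul(add(SSZ, SZ), add(SSSZ, Z)), add(add(Z, Z), mul(Z, Z)))
  step 1: add(mul(S(add(SZ, SZ)), add(SSSZ, Z)), add(add(Z, Z), mul(Z, Z)))
  step 2: add(add(add(SSSZ, Z), mul(add(SZ, SZ), add(SSSZ, Z))), add(add(Z, Z), mul(Z, Z)))
  step 3: add(add(S(add(SSZ, Z)), mul(add(SZ, SZ), add(SSSZ, Z))), add(add(Z, Z), mul(Z, Z)))
  step 4: add(S(add(add(SSZ, Z), mul(add(SZ, SZ), add(SSSZ, Z)))), add(add(Z, Z), mul(Z, Z)))
  step 5: S(add(add(add(SSZ, Z), mul(add(SZ, SZ), add(SSSZ, Z))), add(add(Z, Z), mul(Z, Z))))
  step 6: S(add(add(S(add(SZ, Z)), mul(add(SZ, SZ), add(SSSZ, Z))), add(add(Z, Z), mul(Z, Z))))
  step 7: S(add(S(add(add(SZ, Z), mul(add(SZ, SZ), add(SSSZ, Z)))), add(add(Z, Z), mul(Z, Z))))
  step 8: S(S(add(add(add(SZ, Z), mul(add(SZ, SZ), add(SSSZ, Z))), add(add(Z, Z), mul(Z, Z)))))
  step 9: S(S(add(add(S(add(Z, Z)), mul(add(SZ, SZ), add(SSSZ, Z))), add(add(Z, Z), mul(Z, Z)))))
  step 10: S(S(add(S(add(add(Z, Z), mul(add(SZ, SZ), add(SSSZ, Z)))), add(add(Z, Z), mul(Z, Z)))))
  step 11: S(S(S(add(add(add(Z, Z), mul(add(SZ, SZ), add(SSSZ, Z))), add(add(Z, Z), mul(Z, Z))))))
  step 12: S(S(S(add(add(Z, mul(add(SZ, SZ), add(SSSZ, Z))), add(add(Z, Z), mul(Z, Z))))))
  step 13: S(S(S(add(mul(add(SZ, SZ), add(SSSZ, Z)), add(add(Z, Z), mul(Z, Z))))))
  step 14: S(S(S(add(mul(S(add(Z, SZ)), add(SSSZ, Z)), add(add(Z, Z), mul(Z, Z))))))
  step 15: S(S(S(add(add(add(SSSZ, Z), mul(add(Z, SZ), add(SSSZ, Z))), add(add(Z, Z), mul(Z, Z))))))
  step 16: S(S(S(add(add(S(add(SSZ, Z)), mul(add(Z, SZ), add(SSSZ, Z))), add(add(Z, Z), mul(Z, Z))))))
  step 17: S(S(S(add(S(add(add(SSZ, Z), mul(add(Z, SZ), add(SSSZ, Z)))), add(add(Z, Z), mul(Z, Z))))))
  step 18: S(S(S(S(add(add(add(SSZ, Z), mul(add(Z, SZ), add(SSSZ, Z))), add(add(Z, Z), mul(Z, Z)))))))
  step 19: S(S(S(S(add(add(S(add(SZ, Z)), mul(add(Z, SZ), add(SSSZ, Z))), add(add(Z, Z), mul(Z, Z)))))))
  step 20: S(S(S(S(add(S(add(add(SZ, Z), mul(add(Z, SZ), add(SSSZ, Z)))), add(add(Z, Z), mul(Z, Z)))))))
  step 21: S(S(S(S(S(add(add(add(SZ, Z), mul(add(Z, SZ), add(SSSZ, Z))), add(add(Z, Z), mul(Z, Z))))))))
  step 22: S(S(S(S(S(add(add(S(add(Z, Z)), mul(add(Z, SZ), add(SSSZ, Z))), add(add(Z, Z), mul(Z, Z))))))))
  step 23: S(S(S(S(S(add(S(add(add(Z, Z), mul(add(Z, SZ), add(SSSZ, Z)))), add(add(Z, Z), mul(Z, Z))))))))
  step 24: S(S(S(S(S(S(add(add(add(Z, Z), mul(add(Z, SZ), add(SSSZ, Z))), add(add(Z, Z), mul(Z, Z)))))))))
  step 25: S(S(S(S(S(S(add(add(Z, mul(add(Z, SZ), add(SSSZ, Z))), add(add(Z, Z), mul(Z, Z)))))))))
  step 26: S(S(S(S(S(S(add(mul(add(Z, SZ), add(SSSZ, Z)), add(add(Z, Z), mul(Z, Z)))))))))
  step 27: S(S(S(S(S(S(add(mul(SZ, add(SSSZ, Z)), add(add(Z, Z), mul(Z, Z)))))))))
  step 28: S(S(S(S(S(S(add(add(add(SSSZ, Z), mul(Z, add(SSSZ, Z))), add(add(Z, Z), mul(Z, Z)))))))))
  step 29: S(S(S(S(S(S(add(add(S(add(SSZ, Z)), mul(Z, add(SSSZ, Z))), add(add(Z, Z), mul(Z, Z)))))))))
  step 30: S(S(S(S(S(S(add(S(add(add(SSZ, Z), mul(Z, add(SSSZ, Z)))), add(add(Z, Z), mul(Z, Z)))))))))
  step 31: S(S(S(S(S(S(S(add(add(add(SSZ, Z), mul(Z, add(SSSZ, Z))), add(add(Z, Z), mul(Z, Z))))))))))
  step 32: S(S(S(S(S(S(S(add(add(S(add(SZ, Z)), mul(Z, add(SSSZ, Z))), add(add(Z, Z), mul(Z, Z))))))))))
  step 33: S(S(S(S(S(S(S(add(S(add(add(SZ, Z), mul(Z, add(SSSZ, Z)))), add(add(Z, Z), mul(Z, Z))))))))))
  step 34: S(S(S(S(S(S(S(S(add(add(add(SZ, Z), mul(Z, add(SSSZ, Z))), add(add(Z, Z), mul(Z, Z)))))))))))
  step 35: S(S(S(S(S(S(S(S(add(add(S(add(Z, Z)), mul(Z, add(SSSZ, Z))), add(add(Z, Z), mul(Z, Z)))))))))))
  step 36: S(S(S(S(S(S(S(S(add(S(add(add(Z, Z), mul(Z, add(SSSZ, Z)))), add(add(Z, Z), mul(Z, Z)))))))))))
  step 37: S(S(S(S(S(S(S(S(S(add(add(add(Z, Z), mul(Z, add(SSSZ, Z))), add(add(Z, Z), mul(Z, Z))))))))))))
  step 38: S(S(S(S(S(S(S(S(S(add(add(Z, mul(Z, add(SSSZ, Z))), add(add(Z, Z), mul(Z, Z))))))))))))
  step 39: S(S(S(S(S(S(S(S(S(add(mul(Z, add(SSSZ, Z)), add(add(Z, Z), mul(Z, Z))))))))))))
  step 40: S(S(S(S(S(S(S(S(S(add(Z, add(add(Z, Z), mul(Z, Z))))))))))))
  step 41: S(S(S(S(S(S(S(S(S(add(add(Z, Z), mul(Z, Z)))))))))))
  step 42: S(S(S(S(S(S(S(S(S(add(Z, mul(Z, Z)))))))))))
  step 43: S(S(S(S(S(S(S(S(S(mul(Z, Z))))))))))
  step 44: S^9(Z)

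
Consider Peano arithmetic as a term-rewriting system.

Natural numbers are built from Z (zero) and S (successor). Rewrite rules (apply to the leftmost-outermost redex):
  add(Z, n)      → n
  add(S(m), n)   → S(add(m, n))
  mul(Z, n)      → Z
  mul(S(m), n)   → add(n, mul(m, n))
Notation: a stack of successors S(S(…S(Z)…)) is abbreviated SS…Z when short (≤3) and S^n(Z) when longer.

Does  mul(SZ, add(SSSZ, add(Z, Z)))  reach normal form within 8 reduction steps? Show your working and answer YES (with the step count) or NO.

  start: mul(SZ, add(SSSZ, add(Z, Z)))
  [1] add(add(SSSZ, add(Z, Z)), mul(Z, add(SSSZ, add(Z, Z))))
  [2] add(S(add(SSZ, add(Z, Z))), mul(Z, add(SSSZ, add(Z, Z))))
  [3] S(add(add(SSZ, add(Z, Z)), mul(Z, add(SSSZ, add(Z, Z)))))
  [4] S(add(S(add(SZ, add(Z, Z))), mul(Z, add(SSSZ, add(Z, Z)))))
  [5] S(S(add(add(SZ, add(Z, Z)), mul(Z, add(SSSZ, add(Z, Z))))))
  [6] S(S(add(S(add(Z, add(Z, Z))), mul(Z, add(SSSZ, add(Z, Z))))))
  [7] S(S(S(add(add(Z, add(Z, Z)), mul(Z, add(SSSZ, add(Z, Z)))))))
  [8] S(S(S(add(add(Z, Z), mul(Z, add(SSSZ, add(Z, Z)))))))

Answer: NO — after 8 steps the term is S(S(S(add(add(Z, Z), mul(Z, add(SSSZ, add(Z, Z))))))), not yet normal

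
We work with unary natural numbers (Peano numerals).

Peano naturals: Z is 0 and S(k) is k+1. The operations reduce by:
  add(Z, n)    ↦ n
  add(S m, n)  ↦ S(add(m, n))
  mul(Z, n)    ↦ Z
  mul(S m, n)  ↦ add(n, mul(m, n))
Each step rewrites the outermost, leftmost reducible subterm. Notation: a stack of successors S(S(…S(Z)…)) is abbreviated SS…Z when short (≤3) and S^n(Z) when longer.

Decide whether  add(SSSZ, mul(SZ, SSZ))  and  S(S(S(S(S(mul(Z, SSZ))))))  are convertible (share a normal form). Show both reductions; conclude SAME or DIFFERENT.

Answer: SAME — A ⇓ S^5(Z), B ⇓ S^5(Z)

Working:
Term A:
  start: add(SSSZ, mul(SZ, SSZ))
  →1  S(add(SSZ, mul(SZ, SSZ)))
  →2  S(S(add(SZ, mul(SZ, SSZ))))
  →3  S(S(S(add(Z, mul(SZ, SSZ)))))
  →4  S(S(S(mul(SZ, SSZ))))
  →5  S(S(S(add(SSZ, mul(Z, SSZ)))))
  →6  S(S(S(S(add(SZ, mul(Z, SSZ))))))
  →7  S(S(S(S(S(add(Z, mul(Z, SSZ)))))))
  →8  S(S(S(S(S(mul(Z, SSZ))))))
  →9  S^5(Z)

Term B:
  start: S(S(S(S(S(mul(Z, SSZ))))))
  →1  S^5(Z)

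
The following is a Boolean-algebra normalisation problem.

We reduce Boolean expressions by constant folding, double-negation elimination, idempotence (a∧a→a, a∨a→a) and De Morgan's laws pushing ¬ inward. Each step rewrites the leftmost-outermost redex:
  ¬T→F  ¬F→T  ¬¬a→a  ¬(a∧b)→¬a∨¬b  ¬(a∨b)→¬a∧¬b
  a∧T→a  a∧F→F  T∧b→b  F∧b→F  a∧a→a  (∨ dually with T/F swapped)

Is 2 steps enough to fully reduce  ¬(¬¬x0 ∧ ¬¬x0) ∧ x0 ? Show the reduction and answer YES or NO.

  start: ¬(¬¬x0 ∧ ¬¬x0) ∧ x0
  step 1: (¬¬¬x0 ∨ ¬¬¬x0) ∧ x0
  step 2: ¬¬¬x0 ∧ x0

Answer: NO — after 2 steps the term is ¬¬¬x0 ∧ x0, not yet normal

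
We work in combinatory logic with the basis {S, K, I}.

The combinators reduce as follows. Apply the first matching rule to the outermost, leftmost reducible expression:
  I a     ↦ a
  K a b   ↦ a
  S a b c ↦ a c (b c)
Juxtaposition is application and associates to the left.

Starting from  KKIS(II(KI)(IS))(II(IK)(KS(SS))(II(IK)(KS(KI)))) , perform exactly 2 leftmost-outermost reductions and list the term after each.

Answer: after 2 steps: S(II(IK)(KS(SS))(II(IK)(KS(KI))))

Reduction:
  start: KKIS(II(KI)(IS))(II(IK)(KS(SS))(II(IK)(KS(KI))))
  [1] KS(II(KI)(IS))(II(IK)(KS(SS))(II(IK)(KS(KI))))
  [2] S(II(IK)(KS(SS))(II(IK)(KS(KI))))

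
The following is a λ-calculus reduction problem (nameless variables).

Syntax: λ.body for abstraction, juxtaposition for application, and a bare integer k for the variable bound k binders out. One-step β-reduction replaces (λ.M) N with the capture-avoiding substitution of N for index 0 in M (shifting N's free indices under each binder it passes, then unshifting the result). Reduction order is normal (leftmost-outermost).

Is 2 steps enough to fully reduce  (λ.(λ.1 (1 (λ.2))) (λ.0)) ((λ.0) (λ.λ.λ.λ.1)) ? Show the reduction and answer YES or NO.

  start: (λ.(λ.1 (1 (λ.2))) (λ.0)) ((λ.0) (λ.λ.λ.λ.1))
  [1] (λ.(λ.0) (λ.λ.λ.λ.1) ((λ.0) (λ.λ.λ.λ.1) (λ.(λ.0) (λ.λ.λ.λ.1)))) (λ.0)
  [2] (λ.0) (λ.λ.λ.λ.1) ((λ.0) (λ.λ.λ.λ.1) (λ.(λ.0) (λ.λ.λ.λ.1)))

Answer: NO — after 2 steps the term is (λ.0) (λ.λ.λ.λ.1) ((λ.0) (λ.λ.λ.λ.1) (λ.(λ.0) (λ.λ.λ.λ.1))), not yet normal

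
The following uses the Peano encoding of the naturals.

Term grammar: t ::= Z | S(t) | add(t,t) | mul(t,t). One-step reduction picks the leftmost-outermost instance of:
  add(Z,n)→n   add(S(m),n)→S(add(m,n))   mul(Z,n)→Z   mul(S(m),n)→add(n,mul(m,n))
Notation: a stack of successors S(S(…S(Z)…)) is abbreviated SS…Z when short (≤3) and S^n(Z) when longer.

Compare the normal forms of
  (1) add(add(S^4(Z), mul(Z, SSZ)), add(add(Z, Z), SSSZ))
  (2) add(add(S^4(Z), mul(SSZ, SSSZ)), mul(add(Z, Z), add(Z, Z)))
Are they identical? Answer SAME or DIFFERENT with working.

Answer: DIFFERENT — A ⇓ S^7(Z), B ⇓ S^10(Z)

Reduction:
Term A:
  start: add(add(S^4(Z), mul(Z, SSZ)), add(add(Z, Z), SSSZ))
  [1] add(S(add(SSSZ, mul(Z, SSZ))), add(add(Z, Z), SSSZ))
  [2] S(add(add(SSSZ, mul(Z, SSZ)), add(add(Z, Z), SSSZ)))
  [3] S(add(S(add(SSZ, mul(Z, SSZ))), add(add(Z, Z), SSSZ)))
  [4] S(S(add(add(SSZ, mul(Z, SSZ)), add(add(Z, Z), SSSZ))))
  [5] S(S(add(S(add(SZ, mul(Z, SSZ))), add(add(Z, Z), SSSZ))))
  [6] S(S(S(add(add(SZ, mul(Z, SSZ)), add(add(Z, Z), SSSZ)))))
  [7] S(S(S(add(S(add(Z, mul(Z, SSZ))), add(add(Z, Z), SSSZ)))))
  [8] S(S(S(S(add(add(Z, mul(Z, SSZ)), add(add(Z, Z), SSSZ))))))
  [9] S(S(S(S(add(mul(Z, SSZ), add(add(Z, Z), SSSZ))))))
  [10] S(S(S(S(add(Z, add(add(Z, Z), SSSZ))))))
  [11] S(S(S(S(add(add(Z, Z), SSSZ)))))
  [12] S(S(S(S(add(Z, SSSZ)))))
  [13] S^7(Z)

Term B:
  start: add(add(S^4(Z), mul(SSZ, SSSZ)), mul(add(Z, Z), add(Z, Z)))
  [1] add(S(add(SSSZ, mul(SSZ, SSSZ))), mul(add(Z, Z), add(Z, Z)))
  [2] S(add(add(SSSZ, mul(SSZ, SSSZ)), mul(add(Z, Z), add(Z, Z))))
  [3] S(add(S(add(SSZ, mul(SSZ, SSSZ))), mul(add(Z, Z), add(Z, Z))))
  [4] S(S(add(add(SSZ, mul(SSZ, SSSZ)), mul(add(Z, Z), add(Z, Z)))))
  [5] S(S(add(S(add(SZ, mul(SSZ, SSSZ))), mul(add(Z, Z), add(Z, Z)))))
  [6] S(S(S(add(add(SZ, mul(SSZ, SSSZ)), mul(add(Z, Z), add(Z, Z))))))
  [7] S(S(S(add(S(add(Z, mul(SSZ, SSSZ))), mul(add(Z, Z), add(Z, Z))))))
  [8] S(S(S(S(add(add(Z, mul(SSZ, SSSZ)), mul(add(Z, Z), add(Z, Z)))))))
  [9] S(S(S(S(add(mul(SSZ, SSSZ), mul(add(Z, Z), add(Z, Z)))))))
  [10] S(S(S(S(add(add(SSSZ, mul(SZ, SSSZ)), mul(add(Z, Z), add(Z, Z)))))))
  [11] S(S(S(S(add(S(add(SSZ, mul(SZ, SSSZ))), mul(add(Z, Z), add(Z, Z)))))))
  [12] S(S(S(S(S(add(add(SSZ, mul(SZ, SSSZ)), mul(add(Z, Z), add(Z, Z))))))))
  [13] S(S(S(S(S(add(S(add(SZ, mul(SZ, SSSZ))), mul(add(Z, Z), add(Z, Z))))))))
  [14] S(S(S(S(S(S(add(add(SZ, mul(SZ, SSSZ)), mul(add(Z, Z), add(Z, Z)))))))))
  [15] S(S(S(S(S(S(add(S(add(Z, mul(SZ, SSSZ))), mul(add(Z, Z), add(Z, Z)))))))))
  [16] S(S(S(S(S(S(S(add(add(Z, mul(SZ, SSSZ)), mul(add(Z, Z), add(Z, Z))))))))))
  [17] S(S(S(S(S(S(S(add(mul(SZ, SSSZ), mul(add(Z, Z), add(Z, Z))))))))))
  [18] S(S(S(S(S(S(S(add(add(SSSZ, mul(Z, SSSZ)), mul(add(Z, Z), add(Z, Z))))))))))
  [19] S(S(S(S(S(S(S(add(S(add(SSZ, mul(Z, SSSZ))), mul(add(Z, Z), add(Z, Z))))))))))
  [20] S(S(S(S(S(S(S(S(add(add(SSZ, mul(Z, SSSZ)), mul(add(Z, Z), add(Z, Z)))))))))))
  [21] S(S(S(S(S(S(S(S(add(S(add(SZ, mul(Z, SSSZ))), mul(add(Z, Z), add(Z, Z)))))))))))
  [22] S(S(S(S(S(S(S(S(S(add(add(SZ, mul(Z, SSSZ)), mul(add(Z, Z), add(Z, Z))))))))))))
  [23] S(S(S(S(S(S(S(S(S(add(S(add(Z, mul(Z, SSSZ))), mul(add(Z, Z), add(Z, Z))))))))))))
  [24] S(S(S(S(S(S(S(S(S(S(add(add(Z, mul(Z, SSSZ)), mul(add(Z, Z), add(Z, Z)))))))))))))
  [25] S(S(S(S(S(S(S(S(S(S(add(mul(Z, SSSZ), mul(add(Z, Z), add(Z, Z)))))))))))))
  [26] S(S(S(S(S(S(S(S(S(S(add(Z, mul(add(Z, Z), add(Z, Z)))))))))))))
  [27] S(S(S(S(S(S(S(S(S(S(mul(add(Z, Z), add(Z, Z))))))))))))
  [28] S(S(S(S(S(S(S(S(S(S(mul(Z, add(Z, Z))))))))))))
  [29] S^10(Z)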